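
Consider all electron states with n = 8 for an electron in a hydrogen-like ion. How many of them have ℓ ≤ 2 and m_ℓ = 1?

4

Per ℓ-value: ℓ=1 → 1; ℓ=2 → 1.
Orbitals: 1 + 1 = 2. Each orbital carries two spin states, so 2 × 2 = 4 states.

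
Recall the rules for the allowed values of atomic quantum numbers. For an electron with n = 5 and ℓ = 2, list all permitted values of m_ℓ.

m_ℓ takes every integer from −ℓ to +ℓ. With ℓ = 2 that gives the 5 values -2, -1, 0, 1, 2.

-2, -1, 0, 1, 2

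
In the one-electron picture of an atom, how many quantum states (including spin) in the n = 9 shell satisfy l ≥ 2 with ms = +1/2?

For n = 9, l ranges over 0 … 8.
Per l-value: l=2 → 5; l=3 → 7; l=4 → 9; l=5 → 11; l=6 → 13; l=7 → 15; l=8 → 17.
Orbitals: 5 + 7 + 9 + 11 + 13 + 15 + 17 = 77. With ms fixed to a single value there is one state per orbital, giving 77 states.

77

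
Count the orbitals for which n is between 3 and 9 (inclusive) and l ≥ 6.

Count contributing orbitals for each principal shell:
n=7 → 13; n=8 → 28; n=9 → 45.
Total orbitals: 13 + 28 + 45 = 86.

86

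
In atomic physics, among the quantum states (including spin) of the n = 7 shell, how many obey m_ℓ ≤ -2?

30

Go through ℓ = 0, …, 6 (the values permitted for n = 7).
Contributions: ℓ=2 → 1; ℓ=3 → 2; ℓ=4 → 3; ℓ=5 → 4; ℓ=6 → 5.
Orbitals: 1 + 2 + 3 + 4 + 5 = 15. Each orbital carries two spin states, so 15 × 2 = 30 states.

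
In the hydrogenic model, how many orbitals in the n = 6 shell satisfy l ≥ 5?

Go through l = 0, …, 5 (the values permitted for n = 6).
The (l, m_l) pairs meeting l ≥ 5 give: l=5 → 11.
Total orbitals: 11.

11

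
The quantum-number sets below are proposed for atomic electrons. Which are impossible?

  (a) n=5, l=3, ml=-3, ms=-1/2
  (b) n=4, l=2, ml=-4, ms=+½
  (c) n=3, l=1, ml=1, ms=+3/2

(b) and (c)

(b) has |ml| = 4 > l = 2, violating −l ≤ ml ≤ l.
(c) has ms = +3/2, but an electron's spin must be ±1/2.
The remaining set (a) satisfies all four rules.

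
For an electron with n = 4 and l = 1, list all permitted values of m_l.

-1, 0, 1

m_l takes every integer from −l to +l. With l = 1 that gives the 3 values -1, 0, 1.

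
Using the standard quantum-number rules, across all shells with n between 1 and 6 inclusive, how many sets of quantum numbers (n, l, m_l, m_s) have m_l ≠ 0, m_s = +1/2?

70

Treat each shell separately and count matching orbitals:
n=2 → 2; n=3 → 6; n=4 → 12; n=5 → 20; n=6 → 30.
Orbitals: 2 + 6 + 12 + 20 + 30 = 70. With m_s fixed to +1/2 there is one state per orbital, so 70 states.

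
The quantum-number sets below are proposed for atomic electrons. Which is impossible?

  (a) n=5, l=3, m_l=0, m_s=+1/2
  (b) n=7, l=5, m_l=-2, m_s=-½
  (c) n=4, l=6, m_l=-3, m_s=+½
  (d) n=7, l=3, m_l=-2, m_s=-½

(c) has l = 6 ≥ n = 4, violating 0 ≤ l ≤ n−1.
The remaining sets (a), (b), (d) satisfy all four rules.

(c)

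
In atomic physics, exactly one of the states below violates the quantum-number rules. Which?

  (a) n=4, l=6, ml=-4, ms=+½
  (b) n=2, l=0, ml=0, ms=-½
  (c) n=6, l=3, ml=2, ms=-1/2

(a)

(a) has l = 6 ≥ n = 4, violating 0 ≤ l ≤ n−1.
The remaining sets (b), (c) satisfy all four rules.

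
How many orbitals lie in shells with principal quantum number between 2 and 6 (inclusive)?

90

Shell n has n² orbitals: 2²=4 + 3²=9 + 4²=16 + 5²=25 + 6²=36 = 90 orbitals.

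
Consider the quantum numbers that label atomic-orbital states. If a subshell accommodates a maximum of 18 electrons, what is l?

2(2l+1) = 18 ⇒ 2l+1 = 9 ⇒ l = 4.

l = 4 (g)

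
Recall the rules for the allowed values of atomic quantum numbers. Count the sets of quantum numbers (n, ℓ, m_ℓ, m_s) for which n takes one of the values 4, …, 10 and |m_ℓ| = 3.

112

Count contributing orbitals for each principal shell:
n=4 → 2; n=5 → 4; n=6 → 6; n=7 → 8; n=8 → 10; n=9 → 12; n=10 → 14.
Orbitals: 2 + 4 + 6 + 8 + 10 + 12 + 14 = 56. Including both spin states (m_s = ±1/2) gives 2 × 56 = 112 states.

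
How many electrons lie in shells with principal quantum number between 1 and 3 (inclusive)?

Shell n has n² orbitals: 1²=1 + 2²=4 + 3²=9 = 14 orbitals.
Two spin states per orbital: 2 × 14 = 28 electrons.

28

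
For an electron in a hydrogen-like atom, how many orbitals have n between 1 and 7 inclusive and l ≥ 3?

Work shell by shell — for each n, count the (l, ml) pairs that satisfy l ≥ 3:
n=4 → 7; n=5 → 16; n=6 → 27; n=7 → 40.
Total orbitals: 7 + 16 + 27 + 40 = 90.

90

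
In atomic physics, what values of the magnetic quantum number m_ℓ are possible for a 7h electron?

The 7h subshell has ℓ = 5, and m_ℓ takes every integer from −ℓ to +ℓ. With ℓ = 5 that gives the 11 values -5, -4, -3, -2, -1, 0, 1, 2, 3, 4, 5.

-5, -4, -3, -2, -1, 0, 1, 2, 3, 4, 5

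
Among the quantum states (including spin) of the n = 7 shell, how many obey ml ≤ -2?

30

Contributions: l=2 → 1; l=3 → 2; l=4 → 3; l=5 → 4; l=6 → 5.
Orbitals: 1 + 2 + 3 + 4 + 5 = 15. Each orbital carries two spin states, so 15 × 2 = 30 states.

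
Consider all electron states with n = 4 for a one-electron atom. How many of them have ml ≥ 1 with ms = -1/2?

6

Go through l = 0, …, 3 (the values permitted for n = 4).
The (l, ml) pairs meeting ml ≥ 1 give: l=1 → 1; l=2 → 2; l=3 → 3.
Orbitals: 1 + 2 + 3 = 6. With ms fixed to a single value there is one state per orbital, giving 6 states.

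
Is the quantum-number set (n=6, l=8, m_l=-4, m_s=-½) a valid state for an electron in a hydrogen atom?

The orbital quantum number must satisfy 0 ≤ l ≤ n−1. With n = 6 the allowed l values are 0, 1, 2, 3, 4, 5, so l = 8 is out of range.

No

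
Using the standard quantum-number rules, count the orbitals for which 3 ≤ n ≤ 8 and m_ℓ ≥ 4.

Per-shell orbital counts meeting the constraint:
n=5 → 1; n=6 → 3; n=7 → 6; n=8 → 10.
Total orbitals: 1 + 3 + 6 + 10 = 20.

20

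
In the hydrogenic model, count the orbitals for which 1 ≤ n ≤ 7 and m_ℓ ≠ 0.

112

Work shell by shell — for each n, count the (ℓ, m_ℓ) pairs that satisfy m_ℓ ≠ 0:
n=2 → 2; n=3 → 6; n=4 → 12; n=5 → 20; n=6 → 30; n=7 → 42.
Total orbitals: 2 + 6 + 12 + 20 + 30 + 42 = 112.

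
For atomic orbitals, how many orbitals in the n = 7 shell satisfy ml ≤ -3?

10

With n = 7 the allowed l are 0, 1, …, 6.
Contributions: l=3 → 1; l=4 → 2; l=5 → 3; l=6 → 4.
Total orbitals: 1 + 2 + 3 + 4 = 10.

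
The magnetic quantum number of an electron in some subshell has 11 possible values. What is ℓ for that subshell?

ℓ = 5

m_ℓ ranges over 2ℓ+1 integers, so 2ℓ+1 = 11 ⇒ ℓ = 5.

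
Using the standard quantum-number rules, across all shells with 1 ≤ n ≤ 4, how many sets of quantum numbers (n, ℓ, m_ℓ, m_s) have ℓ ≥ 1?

52

Go shell by shell, enumerating (ℓ, m_ℓ) with ℓ ≥ 1:
n=2 → 3; n=3 → 8; n=4 → 15.
Orbitals: 3 + 8 + 15 = 26. Including both spin states (m_s = ±1/2) gives 2 × 26 = 52 states.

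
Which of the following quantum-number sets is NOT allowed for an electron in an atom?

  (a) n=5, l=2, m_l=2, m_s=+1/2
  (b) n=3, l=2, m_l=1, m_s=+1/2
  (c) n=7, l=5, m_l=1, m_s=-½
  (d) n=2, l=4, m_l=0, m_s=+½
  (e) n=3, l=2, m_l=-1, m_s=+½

(d)

(d) has l = 4 ≥ n = 2, violating 0 ≤ l ≤ n−1.
The remaining sets (a), (b), (c), (e) satisfy all four rules.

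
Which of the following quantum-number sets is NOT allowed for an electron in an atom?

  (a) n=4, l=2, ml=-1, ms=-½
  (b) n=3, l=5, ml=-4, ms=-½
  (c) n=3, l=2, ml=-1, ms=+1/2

(b) has l = 5 ≥ n = 3, violating 0 ≤ l ≤ n−1.
The remaining sets (a), (c) satisfy all four rules.

(b)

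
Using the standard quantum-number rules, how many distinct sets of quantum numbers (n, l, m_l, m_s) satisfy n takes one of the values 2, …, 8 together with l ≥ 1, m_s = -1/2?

For each n in the range, tally the orbitals obeying l ≥ 1:
n=2 → 3; n=3 → 8; n=4 → 15; n=5 → 24; n=6 → 35; n=7 → 48; n=8 → 63.
Orbitals: 3 + 8 + 15 + 24 + 35 + 48 + 63 = 196. With m_s fixed to -1/2 there is one state per orbital, so 196 states.

196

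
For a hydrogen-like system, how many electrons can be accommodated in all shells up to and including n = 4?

60

Total orbitals = 1² + 2² + 3² + 4² = 30. Doubling for spin gives 60 electrons.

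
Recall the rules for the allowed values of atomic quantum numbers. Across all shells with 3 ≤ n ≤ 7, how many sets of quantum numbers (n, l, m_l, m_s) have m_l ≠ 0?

For each n in the range, tally the orbitals obeying m_l ≠ 0:
n=3 → 6; n=4 → 12; n=5 → 20; n=6 → 30; n=7 → 42.
Orbitals: 6 + 12 + 20 + 30 + 42 = 110. Including both spin states (m_s = ±1/2) gives 2 × 110 = 220 states.

220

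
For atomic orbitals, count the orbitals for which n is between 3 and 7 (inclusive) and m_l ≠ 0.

Work shell by shell — for each n, count the (l, m_l) pairs that satisfy m_l ≠ 0:
n=3 → 6; n=4 → 12; n=5 → 20; n=6 → 30; n=7 → 42.
Total orbitals: 6 + 12 + 20 + 30 + 42 = 110.

110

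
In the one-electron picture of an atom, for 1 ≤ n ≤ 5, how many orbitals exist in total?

55

Total orbitals = 1² + 2² + 3² + 4² + 5² = 55.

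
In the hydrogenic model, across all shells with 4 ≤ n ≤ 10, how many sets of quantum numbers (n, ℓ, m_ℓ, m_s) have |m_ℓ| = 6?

40

Treat each shell separately and count matching orbitals:
n=7 → 2; n=8 → 4; n=9 → 6; n=10 → 8.
Orbitals: 2 + 4 + 6 + 8 = 20. Including both spin states (m_s = ±1/2) gives 2 × 20 = 40 states.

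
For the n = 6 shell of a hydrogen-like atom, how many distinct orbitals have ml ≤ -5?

1

Orbitals with ml ≤ -5, by l: l=5 → 1.
Total orbitals: 1.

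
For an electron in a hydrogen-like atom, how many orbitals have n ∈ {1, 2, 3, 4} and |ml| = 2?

Treat each shell separately and count matching orbitals:
n=3 → 2; n=4 → 4.
Total orbitals: 2 + 4 = 6.

6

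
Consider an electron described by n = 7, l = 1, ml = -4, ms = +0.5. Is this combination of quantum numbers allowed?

The magnetic quantum number must satisfy −l ≤ ml ≤ l. With l = 1, ml can only be -1, 0, 1, so ml = -4 is forbidden.

Invalid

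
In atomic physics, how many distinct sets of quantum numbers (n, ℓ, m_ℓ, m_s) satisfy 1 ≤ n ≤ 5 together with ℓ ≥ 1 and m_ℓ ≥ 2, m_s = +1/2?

10

Work shell by shell — for each n, count the (ℓ, m_ℓ) pairs that satisfy ℓ ≥ 1 and m_ℓ ≥ 2:
n=3 → 1; n=4 → 3; n=5 → 6.
Orbitals: 1 + 3 + 6 = 10. With m_s fixed to +1/2 there is one state per orbital, so 10 states.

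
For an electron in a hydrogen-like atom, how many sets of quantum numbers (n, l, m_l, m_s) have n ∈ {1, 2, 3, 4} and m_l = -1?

For each n in the range, tally the orbitals obeying m_l = -1:
n=2 → 1; n=3 → 2; n=4 → 3.
Orbitals: 1 + 2 + 3 = 6. Including both spin states (m_s = ±1/2) gives 2 × 6 = 12 states.

12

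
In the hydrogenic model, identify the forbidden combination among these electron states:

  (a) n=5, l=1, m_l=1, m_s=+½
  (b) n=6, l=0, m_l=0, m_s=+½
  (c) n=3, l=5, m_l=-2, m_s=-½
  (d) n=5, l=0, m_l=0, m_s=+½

(c) has l = 5 ≥ n = 3, violating 0 ≤ l ≤ n−1.
The remaining sets (a), (b), (d) satisfy all four rules.

(c)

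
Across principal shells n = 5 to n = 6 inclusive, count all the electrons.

Shell n has n² orbitals: 5²=25 + 6²=36 = 61 orbitals.
Two spin states per orbital: 2 × 61 = 122 electrons.

122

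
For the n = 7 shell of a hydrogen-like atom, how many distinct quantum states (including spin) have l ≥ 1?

Go through l = 0, …, 6 (the values permitted for n = 7).
Per l-value: l=1 → 3; l=2 → 5; l=3 → 7; l=4 → 9; l=5 → 11; l=6 → 13.
Orbitals: 3 + 5 + 7 + 9 + 11 + 13 = 48. Each orbital carries two spin states, so 48 × 2 = 96 states.

96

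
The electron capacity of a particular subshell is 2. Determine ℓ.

2(2ℓ+1) = 2 ⇒ 2ℓ+1 = 1 ⇒ ℓ = 0.

ℓ = 0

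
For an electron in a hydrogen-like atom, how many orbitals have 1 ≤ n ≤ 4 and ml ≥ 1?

Work shell by shell — for each n, count the (l, ml) pairs that satisfy ml ≥ 1:
n=2 → 1; n=3 → 3; n=4 → 6.
Total orbitals: 1 + 3 + 6 = 10.

10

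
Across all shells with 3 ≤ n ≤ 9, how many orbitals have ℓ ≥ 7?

Go shell by shell, enumerating (ℓ, m_ℓ) with ℓ ≥ 7:
n=8 → 15; n=9 → 32.
Total orbitals: 15 + 32 = 47.

47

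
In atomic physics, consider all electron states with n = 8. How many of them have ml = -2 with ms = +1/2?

For n = 8, l ranges over 0 … 7.
Contributions: l=2 → 1; l=3 → 1; l=4 → 1; l=5 → 1; l=6 → 1; l=7 → 1.
Orbitals: 1 + 1 + 1 + 1 + 1 + 1 = 6. With ms fixed to a single value there is one state per orbital, giving 6 states.

6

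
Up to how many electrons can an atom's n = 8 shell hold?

A shell holds 2n² electrons: 2 × 8² = 2 × 64 = 128.

128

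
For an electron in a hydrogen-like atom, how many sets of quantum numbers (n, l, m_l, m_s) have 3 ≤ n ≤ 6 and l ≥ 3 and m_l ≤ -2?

32

Treat each shell separately and count matching orbitals:
n=4 → 2; n=5 → 5; n=6 → 9.
Orbitals: 2 + 5 + 9 = 16. Including both spin states (m_s = ±1/2) gives 2 × 16 = 32 states.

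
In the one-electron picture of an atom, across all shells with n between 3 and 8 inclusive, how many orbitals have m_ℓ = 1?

27

Per-shell orbital counts meeting the constraint:
n=3 → 2; n=4 → 3; n=5 → 4; n=6 → 5; n=7 → 6; n=8 → 7.
Total orbitals: 2 + 3 + 4 + 5 + 6 + 7 = 27.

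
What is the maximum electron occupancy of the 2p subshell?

6

A subshell with l = 1 has 2l+1 = 3 orbitals, each holding 2 electrons (spin ±1/2), so 3 × 2 = 6.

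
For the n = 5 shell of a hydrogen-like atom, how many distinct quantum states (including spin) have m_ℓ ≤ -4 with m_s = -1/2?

The (ℓ, m_ℓ) pairs meeting m_ℓ ≤ -4 give: ℓ=4 → 1.
Orbitals: 1. With m_s fixed to a single value there is one state per orbital, giving 1 state.

1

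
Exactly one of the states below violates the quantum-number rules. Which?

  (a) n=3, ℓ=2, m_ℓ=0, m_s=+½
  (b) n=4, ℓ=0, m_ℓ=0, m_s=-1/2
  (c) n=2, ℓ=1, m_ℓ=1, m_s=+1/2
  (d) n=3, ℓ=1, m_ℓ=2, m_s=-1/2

(d)

(d) has |m_ℓ| = 2 > ℓ = 1, violating −ℓ ≤ m_ℓ ≤ ℓ.
The remaining sets (a), (b), (c) satisfy all four rules.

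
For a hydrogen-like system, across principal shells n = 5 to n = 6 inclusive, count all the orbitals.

Shell n has n² orbitals: 5²=25 + 6²=36 = 61 orbitals.

61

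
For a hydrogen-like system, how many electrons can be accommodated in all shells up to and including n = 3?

28

Total orbitals = 1² + 2² + 3² = 14. Doubling for spin gives 28 electrons.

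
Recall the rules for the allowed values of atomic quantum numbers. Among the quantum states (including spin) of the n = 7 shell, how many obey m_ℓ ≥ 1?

For n = 7, ℓ ranges over 0 … 6.
Orbitals with m_ℓ ≥ 1, by ℓ: ℓ=1 → 1; ℓ=2 → 2; ℓ=3 → 3; ℓ=4 → 4; ℓ=5 → 5; ℓ=6 → 6.
Orbitals: 1 + 2 + 3 + 4 + 5 + 6 = 21. Each orbital carries two spin states, so 21 × 2 = 42 states.

42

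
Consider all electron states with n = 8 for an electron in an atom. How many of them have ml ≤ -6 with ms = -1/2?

3

Orbitals with ml ≤ -6, by l: l=6 → 1; l=7 → 2.
Orbitals: 1 + 2 = 3. With ms fixed to a single value there is one state per orbital, giving 3 states.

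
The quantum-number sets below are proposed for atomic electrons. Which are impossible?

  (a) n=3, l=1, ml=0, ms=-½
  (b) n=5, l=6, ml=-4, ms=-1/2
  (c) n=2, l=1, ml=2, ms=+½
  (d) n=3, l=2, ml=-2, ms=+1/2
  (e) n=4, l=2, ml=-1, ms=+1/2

(b) and (c)

(b) has l = 6 ≥ n = 5, violating 0 ≤ l ≤ n−1.
(c) has |ml| = 2 > l = 1, violating −l ≤ ml ≤ l.
The remaining sets (a), (d), (e) satisfy all four rules.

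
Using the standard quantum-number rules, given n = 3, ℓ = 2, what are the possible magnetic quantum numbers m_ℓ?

m_ℓ takes every integer from −ℓ to +ℓ. With ℓ = 2 that gives the 5 values -2, -1, 0, 1, 2.

-2, -1, 0, 1, 2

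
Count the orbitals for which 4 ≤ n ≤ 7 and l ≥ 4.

Count contributing orbitals for each principal shell:
n=5 → 9; n=6 → 20; n=7 → 33.
Total orbitals: 9 + 20 + 33 = 62.

62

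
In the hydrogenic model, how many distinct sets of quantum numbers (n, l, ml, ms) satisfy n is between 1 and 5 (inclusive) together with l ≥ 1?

Per-shell orbital counts meeting the constraint:
n=2 → 3; n=3 → 8; n=4 → 15; n=5 → 24.
Orbitals: 3 + 8 + 15 + 24 = 50. Including both spin states (ms = ±1/2) gives 2 × 50 = 100 states.

100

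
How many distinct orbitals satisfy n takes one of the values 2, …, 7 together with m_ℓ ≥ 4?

10

Go shell by shell, enumerating (ℓ, m_ℓ) with m_ℓ ≥ 4:
n=5 → 1; n=6 → 3; n=7 → 6.
Total orbitals: 1 + 3 + 6 = 10.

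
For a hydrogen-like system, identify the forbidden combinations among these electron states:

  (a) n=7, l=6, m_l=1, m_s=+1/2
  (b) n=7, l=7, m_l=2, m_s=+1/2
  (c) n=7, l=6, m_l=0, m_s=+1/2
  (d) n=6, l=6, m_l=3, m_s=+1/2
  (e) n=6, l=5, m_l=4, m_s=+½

(b) has l = 7 ≥ n = 7, violating 0 ≤ l ≤ n−1.
(d) has l = 6 ≥ n = 6, violating 0 ≤ l ≤ n−1.
The remaining sets (a), (c), (e) satisfy all four rules.

(b) and (d)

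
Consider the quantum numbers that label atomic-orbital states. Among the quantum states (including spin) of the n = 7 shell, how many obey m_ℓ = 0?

14

The (ℓ, m_ℓ) pairs meeting m_ℓ = 0 give: ℓ=0 → 1; ℓ=1 → 1; ℓ=2 → 1; ℓ=3 → 1; ℓ=4 → 1; ℓ=5 → 1; ℓ=6 → 1.
Orbitals: 1 + 1 + 1 + 1 + 1 + 1 + 1 = 7. Each orbital carries two spin states, so 7 × 2 = 14 states.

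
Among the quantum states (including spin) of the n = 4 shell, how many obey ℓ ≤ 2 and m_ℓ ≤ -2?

With n = 4 the allowed ℓ are 0, 1, …, 3.
Contributions: ℓ=2 → 1.
Orbitals: 1. Each orbital carries two spin states, so 1 × 2 = 2 states.

2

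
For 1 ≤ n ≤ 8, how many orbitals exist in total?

204

Total orbitals = 1² + 2² + 3² + 4² + 5² + 6² + 7² + 8² = 204.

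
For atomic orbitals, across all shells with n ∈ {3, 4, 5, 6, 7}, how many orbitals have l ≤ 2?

For each n in the range, tally the orbitals obeying l ≤ 2:
n=3 → 9; n=4 → 9; n=5 → 9; n=6 → 9; n=7 → 9.
Total orbitals: 9 + 9 + 9 + 9 + 9 = 45.

45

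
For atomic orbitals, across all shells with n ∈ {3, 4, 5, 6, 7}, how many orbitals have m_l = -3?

Treat each shell separately and count matching orbitals:
n=4 → 1; n=5 → 2; n=6 → 3; n=7 → 4.
Total orbitals: 1 + 2 + 3 + 4 = 10.

10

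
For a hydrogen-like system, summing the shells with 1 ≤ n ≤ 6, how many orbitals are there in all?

Shell n has n² orbitals: 1²=1 + 2²=4 + 3²=9 + 4²=16 + 5²=25 + 6²=36 = 91 orbitals.

91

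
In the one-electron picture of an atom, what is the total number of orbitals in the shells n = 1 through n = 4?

Shell n has n² orbitals: 1²=1 + 2²=4 + 3²=9 + 4²=16 = 30 orbitals.

30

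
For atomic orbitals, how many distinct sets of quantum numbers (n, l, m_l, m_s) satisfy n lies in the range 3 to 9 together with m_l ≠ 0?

476

Go shell by shell, enumerating (l, m_l) with m_l ≠ 0:
n=3 → 6; n=4 → 12; n=5 → 20; n=6 → 30; n=7 → 42; n=8 → 56; n=9 → 72.
Orbitals: 6 + 12 + 20 + 30 + 42 + 56 + 72 = 238. Including both spin states (m_s = ±1/2) gives 2 × 238 = 476 states.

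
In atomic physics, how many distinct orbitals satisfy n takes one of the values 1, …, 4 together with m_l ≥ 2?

4

Treat each shell separately and count matching orbitals:
n=3 → 1; n=4 → 3.
Total orbitals: 1 + 3 = 4.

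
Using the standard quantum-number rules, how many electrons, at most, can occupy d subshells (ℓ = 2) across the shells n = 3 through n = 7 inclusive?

50

A d subshell (ℓ = 2) exists for every n ≥ 3, so shells n = 3, 4, 5, 6, 7 each contribute one — 5 subshells.
Since each d subshell holds 2(2·2+1) = 10 electrons, the total is 5 × 10 = 50.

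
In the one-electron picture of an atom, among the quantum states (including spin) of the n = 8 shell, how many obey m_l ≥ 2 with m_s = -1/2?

With n = 8 the allowed l are 0, 1, …, 7.
Per l-value: l=2 → 1; l=3 → 2; l=4 → 3; l=5 → 4; l=6 → 5; l=7 → 6.
Orbitals: 1 + 2 + 3 + 4 + 5 + 6 = 21. With m_s fixed to a single value there is one state per orbital, giving 21 states.

21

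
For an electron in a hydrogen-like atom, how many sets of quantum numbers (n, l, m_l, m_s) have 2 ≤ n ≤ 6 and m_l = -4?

6

Per-shell orbital counts meeting the constraint:
n=5 → 1; n=6 → 2.
Orbitals: 1 + 2 = 3. Including both spin states (m_s = ±1/2) gives 2 × 3 = 6 states.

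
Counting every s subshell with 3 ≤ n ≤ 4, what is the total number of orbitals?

An s subshell (l = 0) exists for every n ≥ 1, so shells n = 3, 4 each contribute one — 2 subshells.
Since each s subshell has 2·0+1 = 1 orbital, the total is 2 × 1 = 2.

2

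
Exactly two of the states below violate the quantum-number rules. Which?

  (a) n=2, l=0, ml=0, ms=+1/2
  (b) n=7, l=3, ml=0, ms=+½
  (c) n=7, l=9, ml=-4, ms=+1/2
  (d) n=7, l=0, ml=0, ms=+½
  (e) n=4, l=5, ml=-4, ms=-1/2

(c) and (e)

(c) has l = 9 ≥ n = 7, violating 0 ≤ l ≤ n−1.
(e) has l = 5 ≥ n = 4, violating 0 ≤ l ≤ n−1.
The remaining sets (a), (b), (d) satisfy all four rules.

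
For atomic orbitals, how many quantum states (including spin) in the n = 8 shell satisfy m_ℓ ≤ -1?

56

The n = 8 shell has ℓ = 0 through 7; check each.
Per ℓ-value: ℓ=1 → 1; ℓ=2 → 2; ℓ=3 → 3; ℓ=4 → 4; ℓ=5 → 5; ℓ=6 → 6; ℓ=7 → 7.
Orbitals: 1 + 2 + 3 + 4 + 5 + 6 + 7 = 28. Each orbital carries two spin states, so 28 × 2 = 56 states.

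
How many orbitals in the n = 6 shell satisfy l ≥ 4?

With n = 6 the allowed l are 0, 1, …, 5.
The (l, m_l) pairs meeting l ≥ 4 give: l=4 → 9; l=5 → 11.
Total orbitals: 9 + 11 = 20.

20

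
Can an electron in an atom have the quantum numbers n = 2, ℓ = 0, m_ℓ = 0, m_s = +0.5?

n = 2 is a positive integer. ℓ = 0 satisfies 0 ≤ ℓ ≤ n−1 = 1. m_ℓ = 0 lies in the range −ℓ … +ℓ (here 0). m_s = +1/2 is one of ±1/2.
All four constraints are satisfied.

Allowed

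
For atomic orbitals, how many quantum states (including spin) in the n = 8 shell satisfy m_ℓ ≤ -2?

Contributions: ℓ=2 → 1; ℓ=3 → 2; ℓ=4 → 3; ℓ=5 → 4; ℓ=6 → 5; ℓ=7 → 6.
Orbitals: 1 + 2 + 3 + 4 + 5 + 6 = 21. Each orbital carries two spin states, so 21 × 2 = 42 states.

42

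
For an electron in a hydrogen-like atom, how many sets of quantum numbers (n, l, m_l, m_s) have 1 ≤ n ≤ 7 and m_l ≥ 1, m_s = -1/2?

56

For each n in the range, tally the orbitals obeying m_l ≥ 1:
n=2 → 1; n=3 → 3; n=4 → 6; n=5 → 10; n=6 → 15; n=7 → 21.
Orbitals: 1 + 3 + 6 + 10 + 15 + 21 = 56. With m_s fixed to -1/2 there is one state per orbital, so 56 states.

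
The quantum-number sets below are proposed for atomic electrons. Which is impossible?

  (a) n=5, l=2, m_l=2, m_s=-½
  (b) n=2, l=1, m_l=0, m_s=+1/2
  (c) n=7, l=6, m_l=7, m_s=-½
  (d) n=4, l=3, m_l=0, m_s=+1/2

(c) has |m_l| = 7 > l = 6, violating −l ≤ m_l ≤ l.
The remaining sets (a), (b), (d) satisfy all four rules.

(c)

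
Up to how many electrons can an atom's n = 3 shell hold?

A shell holds 2n² electrons: 2 × 3² = 2 × 9 = 18.

18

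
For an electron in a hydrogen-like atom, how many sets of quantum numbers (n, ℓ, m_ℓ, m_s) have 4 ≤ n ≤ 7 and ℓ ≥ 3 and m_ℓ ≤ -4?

For each n in the range, tally the orbitals obeying ℓ ≥ 3 and m_ℓ ≤ -4:
n=5 → 1; n=6 → 3; n=7 → 6.
Orbitals: 1 + 3 + 6 = 10. Including both spin states (m_s = ±1/2) gives 2 × 10 = 20 states.

20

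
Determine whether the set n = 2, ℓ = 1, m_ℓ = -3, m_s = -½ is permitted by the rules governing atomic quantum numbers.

The magnetic quantum number must satisfy −ℓ ≤ m_ℓ ≤ ℓ. With ℓ = 1, m_ℓ can only be -1, 0, 1, so m_ℓ = -3 is forbidden.

No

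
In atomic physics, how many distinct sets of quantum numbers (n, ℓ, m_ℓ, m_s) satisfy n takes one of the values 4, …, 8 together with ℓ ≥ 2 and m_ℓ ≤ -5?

Work shell by shell — for each n, count the (ℓ, m_ℓ) pairs that satisfy ℓ ≥ 2 and m_ℓ ≤ -5:
n=6 → 1; n=7 → 3; n=8 → 6.
Orbitals: 1 + 3 + 6 = 10. Including both spin states (m_s = ±1/2) gives 2 × 10 = 20 states.

20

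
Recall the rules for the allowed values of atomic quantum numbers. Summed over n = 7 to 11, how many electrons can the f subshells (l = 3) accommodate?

An f subshell (l = 3) exists for every n ≥ 4, so shells n = 7, 8, 9, 10, 11 each contribute one — 5 subshells.
Since each f subshell holds 2(2·3+1) = 14 electrons, the total is 5 × 14 = 70.

70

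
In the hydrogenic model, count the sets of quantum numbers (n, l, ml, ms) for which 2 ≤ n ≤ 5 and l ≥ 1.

For each n in the range, tally the orbitals obeying l ≥ 1:
n=2 → 3; n=3 → 8; n=4 → 15; n=5 → 24.
Orbitals: 3 + 8 + 15 + 24 = 50. Including both spin states (ms = ±1/2) gives 2 × 50 = 100 states.

100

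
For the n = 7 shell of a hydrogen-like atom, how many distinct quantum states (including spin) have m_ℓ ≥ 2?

Go through ℓ = 0, …, 6 (the values permitted for n = 7).
The (ℓ, m_ℓ) pairs meeting m_ℓ ≥ 2 give: ℓ=2 → 1; ℓ=3 → 2; ℓ=4 → 3; ℓ=5 → 4; ℓ=6 → 5.
Orbitals: 1 + 2 + 3 + 4 + 5 = 15. Each orbital carries two spin states, so 15 × 2 = 30 states.

30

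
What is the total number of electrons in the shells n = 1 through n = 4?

60

Shell n has n² orbitals: 1²=1 + 2²=4 + 3²=9 + 4²=16 = 30 orbitals.
Two spin states per orbital: 2 × 30 = 60 electrons.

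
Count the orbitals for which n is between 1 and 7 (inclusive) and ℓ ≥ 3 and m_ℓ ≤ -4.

10

Treat each shell separately and count matching orbitals:
n=5 → 1; n=6 → 3; n=7 → 6.
Total orbitals: 1 + 3 + 6 = 10.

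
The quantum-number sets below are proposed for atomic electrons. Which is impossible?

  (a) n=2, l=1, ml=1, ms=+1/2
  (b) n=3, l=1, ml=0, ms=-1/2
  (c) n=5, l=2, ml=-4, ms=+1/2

(c) has |ml| = 4 > l = 2, violating −l ≤ ml ≤ l.
The remaining sets (a), (b) satisfy all four rules.

(c)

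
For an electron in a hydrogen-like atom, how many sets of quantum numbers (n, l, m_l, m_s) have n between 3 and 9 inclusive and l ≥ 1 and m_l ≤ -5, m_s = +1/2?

Treat each shell separately and count matching orbitals:
n=6 → 1; n=7 → 3; n=8 → 6; n=9 → 10.
Orbitals: 1 + 3 + 6 + 10 = 20. With m_s fixed to +1/2 there is one state per orbital, so 20 states.

20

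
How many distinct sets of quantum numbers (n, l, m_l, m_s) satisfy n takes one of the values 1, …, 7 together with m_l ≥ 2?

For each n in the range, tally the orbitals obeying m_l ≥ 2:
n=3 → 1; n=4 → 3; n=5 → 6; n=6 → 10; n=7 → 15.
Orbitals: 1 + 3 + 6 + 10 + 15 = 35. Including both spin states (m_s = ±1/2) gives 2 × 35 = 70 states.

70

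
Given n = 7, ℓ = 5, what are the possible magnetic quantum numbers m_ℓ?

-5, -4, -3, -2, -1, 0, 1, 2, 3, 4, 5

m_ℓ takes every integer from −ℓ to +ℓ. With ℓ = 5 that gives the 11 values -5, -4, -3, -2, -1, 0, 1, 2, 3, 4, 5.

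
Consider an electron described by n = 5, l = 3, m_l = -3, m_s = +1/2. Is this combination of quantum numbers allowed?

Valid

n = 5 is a positive integer. l = 3 satisfies 0 ≤ l ≤ n−1 = 4. m_l = -3 lies in the range −l … +l (here −3 … 3). m_s = +1/2 is one of ±1/2.
All four constraints are satisfied.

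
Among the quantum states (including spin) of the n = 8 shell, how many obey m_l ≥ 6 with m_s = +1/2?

Go through l = 0, …, 7 (the values permitted for n = 8).
Contributions: l=6 → 1; l=7 → 2.
Orbitals: 1 + 2 = 3. With m_s fixed to a single value there is one state per orbital, giving 3 states.

3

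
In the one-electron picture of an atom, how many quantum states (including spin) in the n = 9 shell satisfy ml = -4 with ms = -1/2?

The n = 9 shell has l = 0 through 8; check each.
Orbitals with ml = -4, by l: l=4 → 1; l=5 → 1; l=6 → 1; l=7 → 1; l=8 → 1.
Orbitals: 1 + 1 + 1 + 1 + 1 = 5. With ms fixed to a single value there is one state per orbital, giving 5 states.

5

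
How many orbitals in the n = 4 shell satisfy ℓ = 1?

3

The n = 4 shell has ℓ = 0 through 3; check each.
Per ℓ-value: ℓ=1 → 3.
Total orbitals: 3.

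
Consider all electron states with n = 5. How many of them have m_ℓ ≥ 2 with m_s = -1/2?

Contributions: ℓ=2 → 1; ℓ=3 → 2; ℓ=4 → 3.
Orbitals: 1 + 2 + 3 = 6. With m_s fixed to a single value there is one state per orbital, giving 6 states.

6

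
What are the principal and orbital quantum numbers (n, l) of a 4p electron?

The leading integer gives n = 4; the letter 'p' means l = 1.

n = 4, l = 1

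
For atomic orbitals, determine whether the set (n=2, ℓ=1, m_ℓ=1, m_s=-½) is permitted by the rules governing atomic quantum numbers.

n = 2 is a positive integer. ℓ = 1 satisfies 0 ≤ ℓ ≤ n−1 = 1. m_ℓ = 1 lies in the range −ℓ … +ℓ (here −1 … 1). m_s = -1/2 is one of ±1/2.
All four constraints are satisfied.

Valid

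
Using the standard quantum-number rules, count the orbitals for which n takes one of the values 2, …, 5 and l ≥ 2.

Work shell by shell — for each n, count the (l, ml) pairs that satisfy l ≥ 2:
n=3 → 5; n=4 → 12; n=5 → 21.
Total orbitals: 5 + 12 + 21 = 38.

38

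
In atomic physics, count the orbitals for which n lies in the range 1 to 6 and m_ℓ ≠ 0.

Treat each shell separately and count matching orbitals:
n=2 → 2; n=3 → 6; n=4 → 12; n=5 → 20; n=6 → 30.
Total orbitals: 2 + 6 + 12 + 20 + 30 = 70.

70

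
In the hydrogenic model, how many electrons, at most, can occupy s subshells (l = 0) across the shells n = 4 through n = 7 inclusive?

8

An s subshell (l = 0) exists for every n ≥ 1, so shells n = 4, 5, 6, 7 each contribute one — 4 subshells.
Since each s subshell holds 2(2·0+1) = 2 electrons, the total is 4 × 2 = 8.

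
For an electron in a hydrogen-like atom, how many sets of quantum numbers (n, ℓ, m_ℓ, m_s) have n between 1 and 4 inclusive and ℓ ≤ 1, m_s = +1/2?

13

Go shell by shell, enumerating (ℓ, m_ℓ) with ℓ ≤ 1:
n=1 → 1; n=2 → 4; n=3 → 4; n=4 → 4.
Orbitals: 1 + 4 + 4 + 4 = 13. With m_s fixed to +1/2 there is one state per orbital, so 13 states.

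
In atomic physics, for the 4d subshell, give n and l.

n = 4, l = 2

The leading integer gives n = 4; the letter 'd' means l = 2.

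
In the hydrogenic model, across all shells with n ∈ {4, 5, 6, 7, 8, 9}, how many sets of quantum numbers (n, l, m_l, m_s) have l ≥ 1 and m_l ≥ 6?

Work shell by shell — for each n, count the (l, m_l) pairs that satisfy l ≥ 1 and m_l ≥ 6:
n=7 → 1; n=8 → 3; n=9 → 6.
Orbitals: 1 + 3 + 6 = 10. Including both spin states (m_s = ±1/2) gives 2 × 10 = 20 states.

20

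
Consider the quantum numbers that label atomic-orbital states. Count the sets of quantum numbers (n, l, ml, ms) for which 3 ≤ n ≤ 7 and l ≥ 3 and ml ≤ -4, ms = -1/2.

10

Work shell by shell — for each n, count the (l, ml) pairs that satisfy l ≥ 3 and ml ≤ -4:
n=5 → 1; n=6 → 3; n=7 → 6.
Orbitals: 1 + 3 + 6 = 10. With ms fixed to -1/2 there is one state per orbital, so 10 states.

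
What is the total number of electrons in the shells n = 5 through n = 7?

220

Shell n has n² orbitals: 5²=25 + 6²=36 + 7²=49 = 110 orbitals.
Two spin states per orbital: 2 × 110 = 220 electrons.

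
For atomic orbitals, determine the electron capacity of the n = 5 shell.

50

A shell holds 2n² electrons: 2 × 5² = 2 × 25 = 50.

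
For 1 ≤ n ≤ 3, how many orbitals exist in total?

Total orbitals = 1² + 2² + 3² = 14.

14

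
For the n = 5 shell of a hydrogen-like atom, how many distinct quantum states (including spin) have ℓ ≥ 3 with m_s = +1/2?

For n = 5, ℓ ranges over 0 … 4.
Orbitals with ℓ ≥ 3, by ℓ: ℓ=3 → 7; ℓ=4 → 9.
Orbitals: 7 + 9 = 16. With m_s fixed to a single value there is one state per orbital, giving 16 states.

16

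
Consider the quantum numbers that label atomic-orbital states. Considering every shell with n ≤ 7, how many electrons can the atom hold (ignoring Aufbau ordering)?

280

Total orbitals = 1² + 2² + 3² + 4² + 5² + 6² + 7² = 140. Doubling for spin gives 280 electrons.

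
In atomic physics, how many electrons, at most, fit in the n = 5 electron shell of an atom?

A shell holds 2n² electrons: 2 × 5² = 2 × 25 = 50.

50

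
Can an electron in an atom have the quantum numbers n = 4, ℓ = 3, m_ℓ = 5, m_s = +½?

The magnetic quantum number must satisfy −ℓ ≤ m_ℓ ≤ ℓ. With ℓ = 3, m_ℓ can only be -3, -2, -1, 0, 1, 2, 3, so m_ℓ = 5 is forbidden.

Not allowed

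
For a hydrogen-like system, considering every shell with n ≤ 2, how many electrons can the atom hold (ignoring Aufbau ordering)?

10

Total orbitals = 1² + 2² = 5. Doubling for spin gives 10 electrons.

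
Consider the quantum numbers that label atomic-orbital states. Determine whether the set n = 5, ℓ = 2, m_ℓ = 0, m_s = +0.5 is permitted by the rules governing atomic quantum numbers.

n = 5 is a positive integer. ℓ = 2 satisfies 0 ≤ ℓ ≤ n−1 = 4. m_ℓ = 0 lies in the range −ℓ … +ℓ (here −2 … 2). m_s = +1/2 is one of ±1/2.
All four constraints are satisfied.

Yes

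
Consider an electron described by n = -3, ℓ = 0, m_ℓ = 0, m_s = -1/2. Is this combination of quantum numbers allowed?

No

The principal quantum number must be a positive integer (n ≥ 1), but here n = -3.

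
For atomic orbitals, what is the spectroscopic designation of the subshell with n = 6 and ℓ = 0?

ℓ = 0 corresponds to the letter 's', so the subshell is 6s.

6s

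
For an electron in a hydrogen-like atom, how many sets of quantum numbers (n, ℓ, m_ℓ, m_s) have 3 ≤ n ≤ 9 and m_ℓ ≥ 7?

8

Count contributing orbitals for each principal shell:
n=8 → 1; n=9 → 3.
Orbitals: 1 + 3 = 4. Including both spin states (m_s = ±1/2) gives 2 × 4 = 8 states.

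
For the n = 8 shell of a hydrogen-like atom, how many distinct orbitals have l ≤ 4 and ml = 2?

Go through l = 0, …, 7 (the values permitted for n = 8).
The (l, ml) pairs meeting l ≤ 4 and ml = 2 give: l=2 → 1; l=3 → 1; l=4 → 1.
Total orbitals: 1 + 1 + 1 = 3.

3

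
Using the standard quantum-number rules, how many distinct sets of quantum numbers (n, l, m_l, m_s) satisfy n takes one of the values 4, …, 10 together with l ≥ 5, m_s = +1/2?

For each n in the range, tally the orbitals obeying l ≥ 5:
n=6 → 11; n=7 → 24; n=8 → 39; n=9 → 56; n=10 → 75.
Orbitals: 11 + 24 + 39 + 56 + 75 = 205. With m_s fixed to +1/2 there is one state per orbital, so 205 states.

205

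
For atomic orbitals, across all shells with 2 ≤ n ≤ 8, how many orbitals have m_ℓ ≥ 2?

Treat each shell separately and count matching orbitals:
n=3 → 1; n=4 → 3; n=5 → 6; n=6 → 10; n=7 → 15; n=8 → 21.
Total orbitals: 1 + 3 + 6 + 10 + 15 + 21 = 56.

56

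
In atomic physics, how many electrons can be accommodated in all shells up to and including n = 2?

Total orbitals = 1² + 2² = 5. Doubling for spin gives 10 electrons.

10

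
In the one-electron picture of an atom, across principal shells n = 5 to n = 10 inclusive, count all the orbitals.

355

Shell n has n² orbitals: 5²=25 + 6²=36 + 7²=49 + 8²=64 + 9²=81 + 10²=100 = 355 orbitals.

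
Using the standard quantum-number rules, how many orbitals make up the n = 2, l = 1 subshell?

3

A subshell has 2l+1 orbitals; with l = 1, that's 3.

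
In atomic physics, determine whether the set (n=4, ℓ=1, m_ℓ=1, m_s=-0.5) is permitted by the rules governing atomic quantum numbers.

Allowed

n = 4 is a positive integer. ℓ = 1 satisfies 0 ≤ ℓ ≤ n−1 = 3. m_ℓ = 1 lies in the range −ℓ … +ℓ (here −1 … 1). m_s = -1/2 is one of ±1/2.
All four constraints are satisfied.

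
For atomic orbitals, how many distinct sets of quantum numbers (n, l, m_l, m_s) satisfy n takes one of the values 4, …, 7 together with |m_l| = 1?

72

Per-shell orbital counts meeting the constraint:
n=4 → 6; n=5 → 8; n=6 → 10; n=7 → 12.
Orbitals: 6 + 8 + 10 + 12 = 36. Including both spin states (m_s = ±1/2) gives 2 × 36 = 72 states.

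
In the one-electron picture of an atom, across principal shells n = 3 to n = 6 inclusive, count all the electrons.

Shell n has n² orbitals: 3²=9 + 4²=16 + 5²=25 + 6²=36 = 86 orbitals.
Two spin states per orbital: 2 × 86 = 172 electrons.

172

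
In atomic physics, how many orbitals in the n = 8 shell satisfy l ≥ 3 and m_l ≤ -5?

6

The n = 8 shell has l = 0 through 7; check each.
Per l-value: l=5 → 1; l=6 → 2; l=7 → 3.
Total orbitals: 1 + 2 + 3 = 6.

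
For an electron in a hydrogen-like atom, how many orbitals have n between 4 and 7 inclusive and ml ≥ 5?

4

Go shell by shell, enumerating (l, ml) with ml ≥ 5:
n=6 → 1; n=7 → 3.
Total orbitals: 1 + 3 = 4.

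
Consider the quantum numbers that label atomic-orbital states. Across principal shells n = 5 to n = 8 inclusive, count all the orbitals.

174

Shell n has n² orbitals: 5²=25 + 6²=36 + 7²=49 + 8²=64 = 174 orbitals.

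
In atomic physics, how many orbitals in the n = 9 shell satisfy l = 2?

For n = 9, l ranges over 0 … 8.
The (l, m_l) pairs meeting l = 2 give: l=2 → 5.
Total orbitals: 5.

5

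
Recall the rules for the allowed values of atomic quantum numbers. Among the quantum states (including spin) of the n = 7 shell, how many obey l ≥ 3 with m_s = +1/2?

40

The (l, m_l) pairs meeting l ≥ 3 give: l=3 → 7; l=4 → 9; l=5 → 11; l=6 → 13.
Orbitals: 7 + 9 + 11 + 13 = 40. With m_s fixed to a single value there is one state per orbital, giving 40 states.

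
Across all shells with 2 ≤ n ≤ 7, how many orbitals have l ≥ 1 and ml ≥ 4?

10

For each n in the range, tally the orbitals obeying l ≥ 1 and ml ≥ 4:
n=5 → 1; n=6 → 3; n=7 → 6.
Total orbitals: 1 + 3 + 6 = 10.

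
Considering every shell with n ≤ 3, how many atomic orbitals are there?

Total orbitals = 1² + 2² + 3² = 14.

14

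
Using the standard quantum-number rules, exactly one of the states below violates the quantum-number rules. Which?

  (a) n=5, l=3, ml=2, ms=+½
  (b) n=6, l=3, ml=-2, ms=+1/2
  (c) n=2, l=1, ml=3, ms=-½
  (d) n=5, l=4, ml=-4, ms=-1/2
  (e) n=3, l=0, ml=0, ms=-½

(c)

(c) has |ml| = 3 > l = 1, violating −l ≤ ml ≤ l.
The remaining sets (a), (b), (d), (e) satisfy all four rules.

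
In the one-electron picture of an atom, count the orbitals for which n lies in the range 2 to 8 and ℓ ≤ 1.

28

Count contributing orbitals for each principal shell:
n=2 → 4; n=3 → 4; n=4 → 4; n=5 → 4; n=6 → 4; n=7 → 4; n=8 → 4.
Total orbitals: 4 + 4 + 4 + 4 + 4 + 4 + 4 = 28.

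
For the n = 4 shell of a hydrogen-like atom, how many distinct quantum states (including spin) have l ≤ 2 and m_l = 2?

2

Contributions: l=2 → 1.
Orbitals: 1. Each orbital carries two spin states, so 1 × 2 = 2 states.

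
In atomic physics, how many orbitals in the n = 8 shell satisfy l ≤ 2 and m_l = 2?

With n = 8 the allowed l are 0, 1, …, 7.
Per l-value: l=2 → 1.
Total orbitals: 1.

1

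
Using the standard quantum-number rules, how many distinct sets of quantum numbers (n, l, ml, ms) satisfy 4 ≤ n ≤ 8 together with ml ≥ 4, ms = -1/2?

Work shell by shell — for each n, count the (l, ml) pairs that satisfy ml ≥ 4:
n=5 → 1; n=6 → 3; n=7 → 6; n=8 → 10.
Orbitals: 1 + 3 + 6 + 10 = 20. With ms fixed to -1/2 there is one state per orbital, so 20 states.

20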